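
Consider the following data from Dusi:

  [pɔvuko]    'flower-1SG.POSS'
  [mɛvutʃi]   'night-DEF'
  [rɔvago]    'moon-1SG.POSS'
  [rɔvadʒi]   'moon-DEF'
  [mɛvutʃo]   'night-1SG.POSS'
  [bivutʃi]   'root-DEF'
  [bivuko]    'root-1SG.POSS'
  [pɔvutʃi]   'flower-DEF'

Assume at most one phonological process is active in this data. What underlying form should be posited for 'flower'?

/pɔvuk/

In [pɔvutʃi] and [pɔvuko] the final segment of 'flower' alternates: [tʃ] ~ [k].
If /tʃ/ were underlying and a rule turned it into [k] before the 1SG.POSS suffix, 'night' would also alternate; but it has [tʃ] in both [mɛvutʃi] and [mɛvutʃo].
So /k/ is underlying, and a rule of palatalization before a front vowel — /k/ and /g/ become palato-alveolar [tʃ] and [dʒ] before a front vowel — gives [tʃ].
The underlying form of 'flower' is therefore /pɔvuk/.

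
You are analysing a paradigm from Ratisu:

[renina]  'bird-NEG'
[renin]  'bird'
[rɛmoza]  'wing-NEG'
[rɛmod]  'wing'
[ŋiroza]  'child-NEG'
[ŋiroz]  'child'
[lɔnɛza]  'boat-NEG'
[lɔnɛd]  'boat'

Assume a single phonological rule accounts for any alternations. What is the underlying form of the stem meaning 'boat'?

/lɔnɛd/

The root 'boat' surfaces as [lɔnɛza] and [lɔnɛd], with a stem-final [z] ~ [d] alternation.
Compare 'child', with invariant [z] in [ŋiroza] and [ŋiroz]: an analysis with underlying /z/ and a rule producing [d] in isolation would wrongly predict alternation here too.
So /d/ is underlying, and a rule of intervocalic spirantization — voiced stops become fricatives between vowels — gives [z].
Hence 'boat' is /lɔnɛd/ underlyingly.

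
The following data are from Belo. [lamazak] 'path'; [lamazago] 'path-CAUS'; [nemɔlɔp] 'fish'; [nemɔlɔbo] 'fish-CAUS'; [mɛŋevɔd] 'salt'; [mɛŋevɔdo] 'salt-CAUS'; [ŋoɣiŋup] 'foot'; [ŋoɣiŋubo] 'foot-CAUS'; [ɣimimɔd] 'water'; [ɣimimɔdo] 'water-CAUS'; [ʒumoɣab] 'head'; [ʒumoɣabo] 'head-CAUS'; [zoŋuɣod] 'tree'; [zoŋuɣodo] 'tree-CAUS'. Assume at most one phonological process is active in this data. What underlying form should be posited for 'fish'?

'fish' shows [p] ~ [b] at the end of the stem ([nemɔlɔp] vs [nemɔlɔbo]).
If /b/ were underlying and a rule turned it into [p] in isolation, 'head' would also alternate; but it has [b] in both [ʒumoɣab] and [ʒumoɣabo].
So /p/ is underlying, and a rule of intervocalic voicing — voiceless stops become voiced between vowels — gives [b].

/nemɔlɔp/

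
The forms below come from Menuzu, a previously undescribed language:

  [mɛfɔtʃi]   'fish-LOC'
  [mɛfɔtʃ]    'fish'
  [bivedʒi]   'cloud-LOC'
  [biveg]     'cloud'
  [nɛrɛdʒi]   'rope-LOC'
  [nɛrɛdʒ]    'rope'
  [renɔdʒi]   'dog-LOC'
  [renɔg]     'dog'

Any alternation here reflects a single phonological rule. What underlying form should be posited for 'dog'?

The root 'dog' surfaces as [renɔdʒi] and [renɔg], with a stem-final [dʒ] ~ [g] alternation.
Compare 'rope', with invariant [dʒ] in [nɛrɛdʒi] and [nɛrɛdʒ]: an analysis with underlying /dʒ/ and a rule producing [g] in isolation would wrongly predict alternation here too.
Therefore /g/ is basic and [dʒ] is derived by palatalization before a front vowel (/g/ becomes palato-alveolar [dʒ] before a front vowel).

/renɔg/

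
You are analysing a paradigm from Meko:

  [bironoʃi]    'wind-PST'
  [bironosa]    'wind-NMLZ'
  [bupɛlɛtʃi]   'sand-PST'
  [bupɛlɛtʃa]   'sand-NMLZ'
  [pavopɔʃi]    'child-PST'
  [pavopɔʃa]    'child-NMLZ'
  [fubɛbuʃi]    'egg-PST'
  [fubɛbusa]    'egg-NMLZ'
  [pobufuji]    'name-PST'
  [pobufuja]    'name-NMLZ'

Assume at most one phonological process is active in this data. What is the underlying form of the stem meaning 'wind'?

In [bironoʃi] and [bironosa] the final segment of 'wind' alternates: [ʃ] ~ [s].
Compare 'child', with invariant [ʃ] in [pavopɔʃi] and [pavopɔʃa]: an analysis with underlying /ʃ/ and a rule producing [s] before the NMLZ suffix would wrongly predict alternation here too.
The underlying segment must be /s/; /s/ becomes palato-alveolar [ʃ] before a front vowel, yielding [ʃ] there.
The underlying form of 'wind' is therefore /bironos/.

/bironos/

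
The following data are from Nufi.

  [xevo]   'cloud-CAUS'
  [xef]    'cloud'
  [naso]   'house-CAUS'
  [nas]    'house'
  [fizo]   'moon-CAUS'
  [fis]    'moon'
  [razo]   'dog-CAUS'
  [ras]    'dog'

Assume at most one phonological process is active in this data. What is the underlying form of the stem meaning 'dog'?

The root 'dog' surfaces as [razo] and [ras], with a stem-final [z] ~ [s] alternation.
Compare 'house', with invariant [s] in [naso] and [nas]: an analysis with underlying /s/ and a rule producing [z] before the CAUS suffix would wrongly predict alternation here too.
Therefore /z/ is basic and [s] is derived by word-final obstruent devoicing (voiced obstruents become voiceless word-finally).
The underlying form of 'dog' is therefore /raz/.

/raz/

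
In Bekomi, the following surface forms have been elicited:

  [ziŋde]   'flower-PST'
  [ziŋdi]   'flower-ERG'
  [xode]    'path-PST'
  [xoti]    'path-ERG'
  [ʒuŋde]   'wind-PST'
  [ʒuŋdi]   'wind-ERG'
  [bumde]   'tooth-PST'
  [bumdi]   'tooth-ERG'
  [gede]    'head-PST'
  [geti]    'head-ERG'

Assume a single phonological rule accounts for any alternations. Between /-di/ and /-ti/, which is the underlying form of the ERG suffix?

/-ti/

The ERG morpheme has two allomorphs, [-di] and [-ti].
By contrast the PST suffix keeps its initial [d] throughout — that segment must be underlying.
The ERG suffix is therefore /-ti/ underlyingly, with post-nasal voicing: voiceless stops become voiced after a nasal.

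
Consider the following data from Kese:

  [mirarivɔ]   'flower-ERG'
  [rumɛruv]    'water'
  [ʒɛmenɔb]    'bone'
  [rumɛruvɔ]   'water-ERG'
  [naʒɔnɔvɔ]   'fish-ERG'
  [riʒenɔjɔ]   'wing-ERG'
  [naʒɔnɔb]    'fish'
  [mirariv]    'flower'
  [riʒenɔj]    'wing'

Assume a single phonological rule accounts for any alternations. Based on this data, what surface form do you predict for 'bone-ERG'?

In [naʒɔnɔb] and [naʒɔnɔvɔ] the final segment of 'fish' alternates: [b] ~ [v].
Compare 'water', with invariant [v] in [rumɛruv] and [rumɛruvɔ]: an analysis with underlying /v/ and a rule producing [b] in isolation would wrongly predict alternation here too.
The alternation reflects intervocalic spirantization: voiced stops become fricatives between vowels. /b/ is underlying.
From [ʒɛmenɔb] the stem 'bone' is /ʒɛmenɔb/; between vowels this yields [ʒɛmenɔvɔ].

[ʒɛmenɔvɔ]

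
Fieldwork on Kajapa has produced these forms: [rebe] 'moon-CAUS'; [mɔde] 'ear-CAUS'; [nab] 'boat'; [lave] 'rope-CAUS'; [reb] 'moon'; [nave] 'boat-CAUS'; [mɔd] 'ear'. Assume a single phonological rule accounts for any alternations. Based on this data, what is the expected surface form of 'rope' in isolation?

[lab]

The stem for 'boat' ends in [v] in [nave] but [b] in [nab].
Compare 'moon', with invariant [b] in [rebe] and [reb]: an analysis with underlying /b/ and a rule producing [v] before the CAUS suffix would wrongly predict alternation here too.
The underlying segment must be /v/; voiced fricatives become stops word-finally, yielding [b] there.
From [lave] the stem 'rope' is /lav/; word-finally this yields [lab].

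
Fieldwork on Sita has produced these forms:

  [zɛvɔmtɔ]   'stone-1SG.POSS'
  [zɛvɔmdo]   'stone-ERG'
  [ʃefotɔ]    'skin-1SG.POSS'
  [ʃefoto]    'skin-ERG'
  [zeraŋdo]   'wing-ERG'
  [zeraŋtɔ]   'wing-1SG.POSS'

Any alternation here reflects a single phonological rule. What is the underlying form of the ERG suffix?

/-do/

The ERG suffix surfaces as [-do] and [-to], depending on the final segment of the stem.
The 1SG.POSS suffix, which begins with [t], is invariant after every stem; so [t] is not altered by any rule here.
So the underlying form is /-do/, and voiced stops become voiceless after a vowel.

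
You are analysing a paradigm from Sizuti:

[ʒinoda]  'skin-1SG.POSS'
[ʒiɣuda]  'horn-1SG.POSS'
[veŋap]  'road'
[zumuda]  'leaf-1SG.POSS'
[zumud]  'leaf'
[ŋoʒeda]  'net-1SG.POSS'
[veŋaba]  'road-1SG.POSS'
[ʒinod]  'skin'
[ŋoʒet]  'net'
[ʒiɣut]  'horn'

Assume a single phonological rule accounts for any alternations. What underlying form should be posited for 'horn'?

'horn' shows [d] ~ [t] at the end of the stem ([ʒiɣuda] vs [ʒiɣut]).
Compare 'skin', with invariant [d] in [ʒinoda] and [ʒinod]: an analysis with underlying /d/ and a rule producing [t] in isolation would wrongly predict alternation here too.
The alternation reflects intervocalic voicing: voiceless stops become voiced between vowels. /t/ is underlying.
So 'horn' = /ʒiɣut/.

/ʒiɣut/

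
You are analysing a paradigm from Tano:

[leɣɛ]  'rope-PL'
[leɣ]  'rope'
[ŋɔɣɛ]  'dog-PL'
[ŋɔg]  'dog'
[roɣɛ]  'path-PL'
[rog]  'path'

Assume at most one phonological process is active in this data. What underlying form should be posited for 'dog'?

/ŋɔg/

The root 'dog' surfaces as [ŋɔɣɛ] and [ŋɔg], with a stem-final [ɣ] ~ [g] alternation.
Compare 'rope', with invariant [ɣ] in [leɣɛ] and [leɣ]: an analysis with underlying /ɣ/ and a rule producing [g] in isolation would wrongly predict alternation here too.
Therefore /g/ is basic and [ɣ] is derived by intervocalic spirantization (voiced stops become fricatives between vowels).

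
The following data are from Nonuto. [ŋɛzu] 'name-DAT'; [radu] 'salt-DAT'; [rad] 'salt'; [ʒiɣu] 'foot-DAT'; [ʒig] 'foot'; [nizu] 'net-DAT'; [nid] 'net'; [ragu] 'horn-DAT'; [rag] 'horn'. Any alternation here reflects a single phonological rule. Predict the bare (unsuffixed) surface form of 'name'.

In [nizu] and [nid] the final segment of 'net' alternates: [z] ~ [d].
The stem 'salt' ([radu], [rad]) shows [d] unchanged in both environments, so [d] cannot be basic with [z] derived before the DAT suffix.
The underlying segment must be /z/; voiced fricatives become stops word-finally, yielding [d] there.
From [ŋɛzu] the stem 'name' is /ŋɛz/; word-finally this yields [ŋɛd].

[ŋɛd]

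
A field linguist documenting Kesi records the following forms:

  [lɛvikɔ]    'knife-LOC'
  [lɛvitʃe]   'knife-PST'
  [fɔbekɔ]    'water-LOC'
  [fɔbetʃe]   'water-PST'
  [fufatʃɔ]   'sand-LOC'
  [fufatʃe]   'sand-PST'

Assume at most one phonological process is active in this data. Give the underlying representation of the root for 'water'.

/fɔbek/

In [fɔbekɔ] and [fɔbetʃe] the final segment of 'water' alternates: [k] ~ [tʃ].
If /tʃ/ were underlying and a rule turned it into [k] before the LOC suffix, 'sand' would also alternate; but it has [tʃ] in both [fufatʃɔ] and [fufatʃe].
So /k/ is underlying, and a rule of palatalization before a front vowel — /k/ becomes palato-alveolar [tʃ] before a front vowel — gives [tʃ].
The underlying form of 'water' is therefore /fɔbek/.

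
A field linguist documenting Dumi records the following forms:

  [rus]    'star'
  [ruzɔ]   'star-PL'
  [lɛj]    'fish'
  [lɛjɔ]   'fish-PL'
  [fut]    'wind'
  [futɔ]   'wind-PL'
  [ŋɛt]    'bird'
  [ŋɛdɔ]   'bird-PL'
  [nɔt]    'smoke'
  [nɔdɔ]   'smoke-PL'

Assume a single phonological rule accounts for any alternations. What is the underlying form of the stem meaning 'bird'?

'bird' shows [t] ~ [d] at the end of the stem ([ŋɛt] vs [ŋɛdɔ]).
Compare 'wind', with invariant [t] in [fut] and [futɔ]: an analysis with underlying /t/ and a rule producing [d] before the PL suffix would wrongly predict alternation here too.
The underlying segment must be /d/; voiced obstruents become voiceless word-finally, yielding [t] there.
The underlying form of 'bird' is therefore /ŋɛd/.

/ŋɛd/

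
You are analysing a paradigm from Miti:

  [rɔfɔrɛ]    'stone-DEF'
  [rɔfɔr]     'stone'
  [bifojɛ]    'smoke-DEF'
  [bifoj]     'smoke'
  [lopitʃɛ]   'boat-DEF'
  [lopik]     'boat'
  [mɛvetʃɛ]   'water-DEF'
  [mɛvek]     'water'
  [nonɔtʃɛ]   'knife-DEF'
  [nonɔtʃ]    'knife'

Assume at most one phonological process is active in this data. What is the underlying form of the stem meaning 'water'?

The stem for 'water' ends in [tʃ] in [mɛvetʃɛ] but [k] in [mɛvek].
Compare 'knife', with invariant [tʃ] in [nonɔtʃɛ] and [nonɔtʃ]: an analysis with underlying /tʃ/ and a rule producing [k] in isolation would wrongly predict alternation here too.
Therefore /k/ is basic and [tʃ] is derived by palatalization before a front vowel (/k/ becomes palato-alveolar [tʃ] before a front vowel).
Hence 'water' is /mɛvek/ underlyingly.

/mɛvek/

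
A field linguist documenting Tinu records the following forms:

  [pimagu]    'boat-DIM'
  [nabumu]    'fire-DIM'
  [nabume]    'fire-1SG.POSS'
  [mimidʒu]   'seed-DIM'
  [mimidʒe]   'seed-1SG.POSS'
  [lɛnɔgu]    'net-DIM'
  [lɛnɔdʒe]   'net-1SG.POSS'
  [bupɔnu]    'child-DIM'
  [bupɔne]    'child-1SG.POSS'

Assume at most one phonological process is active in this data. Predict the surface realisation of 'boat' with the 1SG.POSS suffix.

[pimadʒe]

In [lɛnɔgu] and [lɛnɔdʒe] the final segment of 'net' alternates: [g] ~ [dʒ].
But 'seed' keeps [dʒ] in both environments ([mimidʒu], [mimidʒe]), so there is no rule changing /dʒ/ to [g] before the DIM suffix.
The underlying segment must be /g/; /g/ becomes palato-alveolar [dʒ] before a front vowel, yielding [dʒ] there.
From [pimagu] the stem 'boat' is /pimag/; before a front vowel this yields [pimadʒe].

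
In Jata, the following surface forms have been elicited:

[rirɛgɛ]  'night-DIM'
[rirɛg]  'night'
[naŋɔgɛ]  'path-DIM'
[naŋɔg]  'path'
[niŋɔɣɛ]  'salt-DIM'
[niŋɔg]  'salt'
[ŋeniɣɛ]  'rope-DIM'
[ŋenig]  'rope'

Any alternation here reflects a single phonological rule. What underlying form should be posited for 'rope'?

The root 'rope' surfaces as [ŋeniɣɛ] and [ŋenig], with a stem-final [ɣ] ~ [g] alternation.
If /g/ were underlying and a rule turned it into [ɣ] before the DIM suffix, 'path' would also alternate; but it has [g] in both [naŋɔgɛ] and [naŋɔg].
Therefore /ɣ/ is basic and [g] is derived by word-final hardening (voiced fricatives become stops word-finally).

/ŋeniɣ/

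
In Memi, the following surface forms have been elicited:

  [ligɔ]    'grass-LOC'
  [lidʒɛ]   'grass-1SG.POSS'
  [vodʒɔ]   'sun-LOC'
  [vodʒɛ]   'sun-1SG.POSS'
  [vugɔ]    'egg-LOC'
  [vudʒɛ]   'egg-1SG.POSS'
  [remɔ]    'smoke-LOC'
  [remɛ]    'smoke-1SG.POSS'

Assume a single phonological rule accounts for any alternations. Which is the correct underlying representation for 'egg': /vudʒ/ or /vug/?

'egg' shows [g] ~ [dʒ] at the end of the stem ([vugɔ] vs [vudʒɛ]).
If /dʒ/ were underlying and a rule turned it into [g] before the LOC suffix, 'sun' would also alternate; but it has [dʒ] in both [vodʒɔ] and [vodʒɛ].
The underlying segment must be /g/; /g/ becomes palato-alveolar [dʒ] before a front vowel, yielding [dʒ] there.

/vug/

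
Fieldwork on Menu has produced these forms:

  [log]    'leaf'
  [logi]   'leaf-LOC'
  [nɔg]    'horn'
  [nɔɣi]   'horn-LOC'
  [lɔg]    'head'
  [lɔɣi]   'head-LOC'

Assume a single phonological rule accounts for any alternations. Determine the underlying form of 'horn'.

In [nɔg] and [nɔɣi] the final segment of 'horn' alternates: [g] ~ [ɣ].
The stem 'leaf' ([log], [logi]) shows [g] unchanged in both environments, so [g] cannot be basic with [ɣ] derived before the LOC suffix.
Therefore /ɣ/ is basic and [g] is derived by word-final hardening (voiced fricatives become stops word-finally).

/nɔɣ/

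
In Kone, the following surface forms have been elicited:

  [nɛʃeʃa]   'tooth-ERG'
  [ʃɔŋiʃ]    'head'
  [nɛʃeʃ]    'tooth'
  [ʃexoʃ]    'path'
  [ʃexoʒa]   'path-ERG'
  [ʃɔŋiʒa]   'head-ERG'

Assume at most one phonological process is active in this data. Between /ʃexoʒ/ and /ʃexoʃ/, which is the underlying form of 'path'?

The stem for 'path' ends in [ʒ] in [ʃexoʒa] but [ʃ] in [ʃexoʃ].
The stem 'tooth' ([nɛʃeʃa], [nɛʃeʃ]) shows [ʃ] unchanged in both environments, so [ʃ] cannot be basic with [ʒ] derived before the ERG suffix.
Therefore /ʒ/ is basic and [ʃ] is derived by word-final obstruent devoicing (voiced obstruents become voiceless word-finally).

/ʃexoʒ/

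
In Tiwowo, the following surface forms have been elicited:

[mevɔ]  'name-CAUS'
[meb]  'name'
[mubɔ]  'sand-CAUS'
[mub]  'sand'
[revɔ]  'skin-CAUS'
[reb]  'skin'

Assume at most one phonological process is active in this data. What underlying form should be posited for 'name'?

The stem for 'name' ends in [v] in [mevɔ] but [b] in [meb].
The stem 'sand' ([mubɔ], [mub]) shows [b] unchanged in both environments, so [b] cannot be basic with [v] derived before the CAUS suffix.
So /v/ is underlying, and a rule of word-final hardening — voiced fricatives become stops word-finally — gives [b].

/mev/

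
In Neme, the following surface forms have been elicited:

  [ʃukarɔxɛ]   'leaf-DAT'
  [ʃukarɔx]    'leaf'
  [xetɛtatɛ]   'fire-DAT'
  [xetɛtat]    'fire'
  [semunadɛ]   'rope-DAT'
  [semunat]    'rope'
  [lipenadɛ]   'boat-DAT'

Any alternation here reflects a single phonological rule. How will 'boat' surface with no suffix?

[lipenat]

In [semunadɛ] and [semunat] the final segment of 'rope' alternates: [d] ~ [t].
But 'fire' keeps [t] in both environments ([xetɛtatɛ], [xetɛtat]), so there is no rule changing /t/ to [d] before the DAT suffix.
The underlying segment must be /d/; voiced obstruents become voiceless word-finally, yielding [t] there.
From [lipenadɛ] the stem 'boat' is /lipenad/; word-finally this yields [lipenat].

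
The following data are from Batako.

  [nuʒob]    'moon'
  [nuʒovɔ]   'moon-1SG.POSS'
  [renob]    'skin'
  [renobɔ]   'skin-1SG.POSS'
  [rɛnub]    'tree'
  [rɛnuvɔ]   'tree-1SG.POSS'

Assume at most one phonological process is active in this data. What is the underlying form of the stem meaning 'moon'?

'moon' shows [b] ~ [v] at the end of the stem ([nuʒob] vs [nuʒovɔ]).
If /b/ were underlying and a rule turned it into [v] before the 1SG.POSS suffix, 'skin' would also alternate; but it has [b] in both [renob] and [renobɔ].
The underlying segment must be /v/; voiced fricatives become stops word-finally, yielding [b] there.

/nuʒov/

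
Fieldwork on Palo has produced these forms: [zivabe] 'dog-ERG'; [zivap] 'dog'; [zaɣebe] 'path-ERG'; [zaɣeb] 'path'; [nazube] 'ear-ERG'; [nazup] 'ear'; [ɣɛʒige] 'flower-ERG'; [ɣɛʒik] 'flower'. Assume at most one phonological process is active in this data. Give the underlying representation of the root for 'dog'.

In [zivabe] and [zivap] the final segment of 'dog' alternates: [b] ~ [p].
Compare 'path', with invariant [b] in [zaɣebe] and [zaɣeb]: an analysis with underlying /b/ and a rule producing [p] in isolation would wrongly predict alternation here too.
Therefore /p/ is basic and [b] is derived by intervocalic voicing (voiceless stops become voiced between vowels).
So 'dog' = /zivap/.

/zivap/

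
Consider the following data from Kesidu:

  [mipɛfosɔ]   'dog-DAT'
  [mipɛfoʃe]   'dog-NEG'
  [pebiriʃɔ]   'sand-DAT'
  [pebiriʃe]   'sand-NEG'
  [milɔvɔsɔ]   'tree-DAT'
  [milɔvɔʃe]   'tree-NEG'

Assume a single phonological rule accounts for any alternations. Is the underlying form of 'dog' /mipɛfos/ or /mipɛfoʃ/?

/mipɛfos/

'dog' shows [s] ~ [ʃ] at the end of the stem ([mipɛfosɔ] vs [mipɛfoʃe]).
Compare 'sand', with invariant [ʃ] in [pebiriʃɔ] and [pebiriʃe]: an analysis with underlying /ʃ/ and a rule producing [s] before the DAT suffix would wrongly predict alternation here too.
So /s/ is underlying, and a rule of palatalization before a front vowel — /s/ becomes palato-alveolar [ʃ] before a front vowel — gives [ʃ].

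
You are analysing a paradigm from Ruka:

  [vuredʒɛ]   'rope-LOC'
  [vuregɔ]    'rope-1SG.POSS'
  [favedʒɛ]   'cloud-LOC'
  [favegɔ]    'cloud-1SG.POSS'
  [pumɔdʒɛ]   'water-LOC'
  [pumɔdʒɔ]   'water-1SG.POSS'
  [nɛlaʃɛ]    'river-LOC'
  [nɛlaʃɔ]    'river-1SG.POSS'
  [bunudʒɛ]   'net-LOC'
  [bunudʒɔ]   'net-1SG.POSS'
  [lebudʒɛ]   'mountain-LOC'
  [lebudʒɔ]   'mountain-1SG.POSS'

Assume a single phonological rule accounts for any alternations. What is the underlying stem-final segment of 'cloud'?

In [favedʒɛ] and [favegɔ] the final segment of 'cloud' alternates: [dʒ] ~ [g].
But 'mountain' keeps [dʒ] in both environments ([lebudʒɛ], [lebudʒɔ]), so there is no rule changing /dʒ/ to [g] before the 1SG.POSS suffix.
The alternation reflects palatalization before a front vowel: /g/ becomes palato-alveolar [dʒ] before a front vowel. /g/ is underlying.

/g/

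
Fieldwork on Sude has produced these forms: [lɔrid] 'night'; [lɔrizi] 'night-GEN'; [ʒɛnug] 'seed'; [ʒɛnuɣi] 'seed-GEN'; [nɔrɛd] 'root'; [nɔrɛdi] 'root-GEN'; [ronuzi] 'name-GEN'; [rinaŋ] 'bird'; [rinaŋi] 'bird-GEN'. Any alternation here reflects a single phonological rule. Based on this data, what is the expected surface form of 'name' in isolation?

In [lɔrid] and [lɔrizi] the final segment of 'night' alternates: [d] ~ [z].
Compare 'root', with invariant [d] in [nɔrɛd] and [nɔrɛdi]: an analysis with underlying /d/ and a rule producing [z] before the GEN suffix would wrongly predict alternation here too.
So /z/ is underlying, and a rule of word-final hardening — voiced fricatives become stops word-finally — gives [d].
From [ronuzi] the stem 'name' is /ronuz/; word-finally this yields [ronud].

[ronud]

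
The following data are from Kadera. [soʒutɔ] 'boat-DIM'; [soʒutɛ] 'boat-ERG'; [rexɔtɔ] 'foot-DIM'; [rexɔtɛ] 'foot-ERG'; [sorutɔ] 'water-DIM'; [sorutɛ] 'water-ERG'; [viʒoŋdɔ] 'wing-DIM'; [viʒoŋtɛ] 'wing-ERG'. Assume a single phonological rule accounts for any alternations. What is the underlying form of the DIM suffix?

/-dɔ/

The DIM suffix surfaces as [-dɔ] and [-tɔ], depending on the final segment of the stem.
By contrast the ERG suffix keeps its initial [t] throughout — that segment must be underlying.
The DIM suffix is therefore /-dɔ/ underlyingly, with post-vocalic devoicing: voiced stops become voiceless after a vowel.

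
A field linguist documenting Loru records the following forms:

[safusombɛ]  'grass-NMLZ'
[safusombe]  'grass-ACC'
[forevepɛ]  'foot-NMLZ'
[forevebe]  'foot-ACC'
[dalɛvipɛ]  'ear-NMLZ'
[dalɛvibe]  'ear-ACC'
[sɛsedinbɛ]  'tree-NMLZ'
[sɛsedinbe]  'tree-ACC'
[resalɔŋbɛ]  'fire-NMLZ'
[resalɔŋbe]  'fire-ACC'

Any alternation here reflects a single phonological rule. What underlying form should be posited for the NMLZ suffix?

/-pɛ/

The NMLZ morpheme has two allomorphs, [-bɛ] and [-pɛ].
The ACC suffix, which begins with [b], is invariant after every stem; so [b] is not altered by any rule here.
So the underlying form is /-pɛ/, and voiceless stops become voiced after a nasal.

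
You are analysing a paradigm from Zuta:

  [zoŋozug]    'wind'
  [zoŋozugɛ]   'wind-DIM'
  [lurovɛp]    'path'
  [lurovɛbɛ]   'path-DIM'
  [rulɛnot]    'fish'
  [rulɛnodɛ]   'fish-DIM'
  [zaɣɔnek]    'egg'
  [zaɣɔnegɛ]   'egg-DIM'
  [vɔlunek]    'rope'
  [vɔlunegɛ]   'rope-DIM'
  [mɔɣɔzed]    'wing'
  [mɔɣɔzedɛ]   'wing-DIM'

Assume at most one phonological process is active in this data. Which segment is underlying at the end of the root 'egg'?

'egg' shows [k] ~ [g] at the end of the stem ([zaɣɔnek] vs [zaɣɔnegɛ]).
Compare 'wind', with invariant [g] in [zoŋozug] and [zoŋozugɛ]: an analysis with underlying /g/ and a rule producing [k] in isolation would wrongly predict alternation here too.
Therefore /k/ is basic and [g] is derived by intervocalic voicing (voiceless stops become voiced between vowels).

/k/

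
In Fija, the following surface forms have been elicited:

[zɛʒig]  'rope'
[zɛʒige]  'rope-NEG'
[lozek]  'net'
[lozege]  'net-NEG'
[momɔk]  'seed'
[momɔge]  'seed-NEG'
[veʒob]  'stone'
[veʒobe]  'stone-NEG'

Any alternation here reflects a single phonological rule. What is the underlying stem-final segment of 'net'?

The stem for 'net' ends in [k] in [lozek] but [g] in [lozege].
Compare 'rope', with invariant [g] in [zɛʒig] and [zɛʒige]: an analysis with underlying /g/ and a rule producing [k] in isolation would wrongly predict alternation here too.
The alternation reflects intervocalic voicing: voiceless stops become voiced between vowels. /k/ is underlying.

/k/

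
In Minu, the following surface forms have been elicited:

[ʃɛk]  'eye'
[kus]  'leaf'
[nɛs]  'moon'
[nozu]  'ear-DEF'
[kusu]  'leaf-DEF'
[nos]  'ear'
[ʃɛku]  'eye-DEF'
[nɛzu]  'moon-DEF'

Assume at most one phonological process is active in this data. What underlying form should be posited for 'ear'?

/noz/

'ear' shows [z] ~ [s] at the end of the stem ([nozu] vs [nos]).
But 'leaf' keeps [s] in both environments ([kusu], [kus]), so there is no rule changing /s/ to [z] before the DEF suffix.
The underlying segment must be /z/; voiced obstruents become voiceless word-finally, yielding [s] there.
So 'ear' = /noz/.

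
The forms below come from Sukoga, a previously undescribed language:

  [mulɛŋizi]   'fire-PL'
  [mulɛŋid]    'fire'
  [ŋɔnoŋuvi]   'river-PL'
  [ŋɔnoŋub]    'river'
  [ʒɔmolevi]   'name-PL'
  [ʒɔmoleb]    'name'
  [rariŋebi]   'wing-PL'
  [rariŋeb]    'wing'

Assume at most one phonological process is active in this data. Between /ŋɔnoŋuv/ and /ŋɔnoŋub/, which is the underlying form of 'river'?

In [ŋɔnoŋuvi] and [ŋɔnoŋub] the final segment of 'river' alternates: [v] ~ [b].
Compare 'wing', with invariant [b] in [rariŋebi] and [rariŋeb]: an analysis with underlying /b/ and a rule producing [v] before the PL suffix would wrongly predict alternation here too.
The alternation reflects word-final hardening: voiced fricatives become stops word-finally. /v/ is underlying.

/ŋɔnoŋuv/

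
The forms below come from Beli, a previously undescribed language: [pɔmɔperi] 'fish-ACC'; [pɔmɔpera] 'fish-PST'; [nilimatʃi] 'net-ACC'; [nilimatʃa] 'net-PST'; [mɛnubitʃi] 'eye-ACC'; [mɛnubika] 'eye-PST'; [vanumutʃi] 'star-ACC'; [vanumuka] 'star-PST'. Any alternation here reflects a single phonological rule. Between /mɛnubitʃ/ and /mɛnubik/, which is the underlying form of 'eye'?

/mɛnubik/

The stem for 'eye' ends in [tʃ] in [mɛnubitʃi] but [k] in [mɛnubika].
The stem 'net' ([nilimatʃi], [nilimatʃa]) shows [tʃ] unchanged in both environments, so [tʃ] cannot be basic with [k] derived before the PST suffix.
So /k/ is underlying, and a rule of palatalization before a front vowel — /k/ becomes palato-alveolar [tʃ] before a front vowel — gives [tʃ].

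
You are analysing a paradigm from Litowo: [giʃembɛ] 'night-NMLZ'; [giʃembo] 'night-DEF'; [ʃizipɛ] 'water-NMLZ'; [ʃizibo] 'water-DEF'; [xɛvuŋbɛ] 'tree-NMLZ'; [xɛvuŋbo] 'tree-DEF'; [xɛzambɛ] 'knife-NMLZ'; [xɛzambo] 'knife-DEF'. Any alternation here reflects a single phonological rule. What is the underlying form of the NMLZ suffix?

/-pɛ/

The NMLZ morpheme has two allomorphs, [-bɛ] and [-pɛ].
By contrast the DEF suffix keeps its initial [b] throughout — that segment must be underlying.
So the underlying form is /-pɛ/, and voiceless stops become voiced after a nasal.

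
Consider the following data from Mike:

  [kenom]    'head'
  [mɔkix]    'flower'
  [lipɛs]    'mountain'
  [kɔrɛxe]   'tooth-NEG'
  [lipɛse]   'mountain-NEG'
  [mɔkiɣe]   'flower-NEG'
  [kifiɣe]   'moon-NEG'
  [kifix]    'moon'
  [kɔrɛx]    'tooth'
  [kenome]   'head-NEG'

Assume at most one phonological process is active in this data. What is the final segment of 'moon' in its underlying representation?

In [kifix] and [kifiɣe] the final segment of 'moon' alternates: [x] ~ [ɣ].
The stem 'tooth' ([kɔrɛx], [kɔrɛxe]) shows [x] unchanged in both environments, so [x] cannot be basic with [ɣ] derived before the NEG suffix.
So /ɣ/ is underlying, and a rule of word-final obstruent devoicing — voiced obstruents become voiceless word-finally — gives [x].

/ɣ/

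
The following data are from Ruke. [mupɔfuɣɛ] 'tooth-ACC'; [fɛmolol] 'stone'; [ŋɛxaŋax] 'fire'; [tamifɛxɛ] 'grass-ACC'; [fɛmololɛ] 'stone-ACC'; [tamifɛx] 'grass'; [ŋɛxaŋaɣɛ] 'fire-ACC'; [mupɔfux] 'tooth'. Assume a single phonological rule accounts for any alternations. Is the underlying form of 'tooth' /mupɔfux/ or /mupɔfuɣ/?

/mupɔfuɣ/

The stem for 'tooth' ends in [ɣ] in [mupɔfuɣɛ] but [x] in [mupɔfux].
Compare 'grass', with invariant [x] in [tamifɛxɛ] and [tamifɛx]: an analysis with underlying /x/ and a rule producing [ɣ] before the ACC suffix would wrongly predict alternation here too.
The underlying segment must be /ɣ/; voiced obstruents become voiceless word-finally, yielding [x] there.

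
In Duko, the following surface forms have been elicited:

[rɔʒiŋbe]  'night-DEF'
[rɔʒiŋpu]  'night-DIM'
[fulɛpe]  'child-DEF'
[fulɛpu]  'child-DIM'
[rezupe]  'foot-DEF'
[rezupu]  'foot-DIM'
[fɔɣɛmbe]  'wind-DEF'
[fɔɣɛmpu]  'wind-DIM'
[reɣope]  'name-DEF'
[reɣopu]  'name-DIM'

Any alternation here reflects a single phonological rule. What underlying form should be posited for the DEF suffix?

The DEF suffix surfaces as [-be] and [-pe], depending on the final segment of the stem.
The DIM suffix, which begins with [p], is invariant after every stem; so [p] is not altered by any rule here.
The DEF suffix is therefore /-be/ underlyingly, with post-vocalic devoicing: voiced stops become voiceless after a vowel.

/-be/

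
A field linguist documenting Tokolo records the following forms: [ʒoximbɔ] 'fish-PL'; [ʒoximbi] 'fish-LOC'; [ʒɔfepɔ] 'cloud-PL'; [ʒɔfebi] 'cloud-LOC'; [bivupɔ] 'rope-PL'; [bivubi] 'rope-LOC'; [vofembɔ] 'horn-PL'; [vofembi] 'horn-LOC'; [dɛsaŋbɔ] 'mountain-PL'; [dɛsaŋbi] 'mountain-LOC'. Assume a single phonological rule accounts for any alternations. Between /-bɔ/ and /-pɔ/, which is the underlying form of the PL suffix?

/-pɔ/

The PL suffix surfaces as [-bɔ] and [-pɔ], depending on the final segment of the stem.
By contrast the LOC suffix keeps its initial [b] throughout — that segment must be underlying.
So the underlying form is /-pɔ/, and voiceless stops become voiced after a nasal.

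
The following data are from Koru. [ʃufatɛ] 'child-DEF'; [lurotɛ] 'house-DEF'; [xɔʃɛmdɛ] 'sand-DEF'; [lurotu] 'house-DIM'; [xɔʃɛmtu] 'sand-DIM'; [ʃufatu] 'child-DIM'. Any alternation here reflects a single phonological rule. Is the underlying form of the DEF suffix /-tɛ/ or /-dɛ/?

/-dɛ/

The DEF suffix surfaces as [-dɛ] and [-tɛ], depending on the final segment of the stem.
The DIM suffix, which begins with [t], is invariant after every stem; so [t] is not altered by any rule here.
The DEF suffix is therefore /-dɛ/ underlyingly, with post-vocalic devoicing: voiced stops become voiceless after a vowel.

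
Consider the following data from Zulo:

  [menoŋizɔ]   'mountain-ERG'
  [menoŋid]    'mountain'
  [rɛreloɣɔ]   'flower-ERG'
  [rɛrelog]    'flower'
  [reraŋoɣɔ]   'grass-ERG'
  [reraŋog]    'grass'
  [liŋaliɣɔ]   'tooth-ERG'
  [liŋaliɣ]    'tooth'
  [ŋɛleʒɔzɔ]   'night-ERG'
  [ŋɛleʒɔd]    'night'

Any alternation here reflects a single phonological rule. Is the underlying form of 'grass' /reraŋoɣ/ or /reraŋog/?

/reraŋog/

In [reraŋoɣɔ] and [reraŋog] the final segment of 'grass' alternates: [ɣ] ~ [g].
The stem 'tooth' ([liŋaliɣɔ], [liŋaliɣ]) shows [ɣ] unchanged in both environments, so [ɣ] cannot be basic with [g] derived in isolation.
Therefore /g/ is basic and [ɣ] is derived by intervocalic spirantization (voiced stops become fricatives between vowels).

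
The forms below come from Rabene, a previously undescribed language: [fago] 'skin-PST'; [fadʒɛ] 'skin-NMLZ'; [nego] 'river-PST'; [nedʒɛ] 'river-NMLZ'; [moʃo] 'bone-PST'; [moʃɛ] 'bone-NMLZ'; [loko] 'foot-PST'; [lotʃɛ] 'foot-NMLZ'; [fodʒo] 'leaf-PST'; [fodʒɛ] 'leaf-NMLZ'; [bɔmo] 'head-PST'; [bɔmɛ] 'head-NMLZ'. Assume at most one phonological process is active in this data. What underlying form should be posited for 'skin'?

/fag/

'skin' shows [g] ~ [dʒ] at the end of the stem ([fago] vs [fadʒɛ]).
The stem 'leaf' ([fodʒo], [fodʒɛ]) shows [dʒ] unchanged in both environments, so [dʒ] cannot be basic with [g] derived before the PST suffix.
Therefore /g/ is basic and [dʒ] is derived by palatalization before a front vowel (/k/ and /g/ become palato-alveolar [tʃ] and [dʒ] before a front vowel).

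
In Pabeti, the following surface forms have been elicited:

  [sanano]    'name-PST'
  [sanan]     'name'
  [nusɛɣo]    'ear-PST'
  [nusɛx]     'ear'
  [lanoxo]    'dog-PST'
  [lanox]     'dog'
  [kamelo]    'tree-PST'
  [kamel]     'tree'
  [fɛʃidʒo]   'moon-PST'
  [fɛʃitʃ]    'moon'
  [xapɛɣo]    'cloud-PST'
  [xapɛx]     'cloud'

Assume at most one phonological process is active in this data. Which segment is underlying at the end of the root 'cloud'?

/ɣ/

'cloud' shows [ɣ] ~ [x] at the end of the stem ([xapɛɣo] vs [xapɛx]).
The stem 'dog' ([lanoxo], [lanox]) shows [x] unchanged in both environments, so [x] cannot be basic with [ɣ] derived before the PST suffix.
The alternation reflects word-final obstruent devoicing: voiced obstruents become voiceless word-finally. /ɣ/ is underlying.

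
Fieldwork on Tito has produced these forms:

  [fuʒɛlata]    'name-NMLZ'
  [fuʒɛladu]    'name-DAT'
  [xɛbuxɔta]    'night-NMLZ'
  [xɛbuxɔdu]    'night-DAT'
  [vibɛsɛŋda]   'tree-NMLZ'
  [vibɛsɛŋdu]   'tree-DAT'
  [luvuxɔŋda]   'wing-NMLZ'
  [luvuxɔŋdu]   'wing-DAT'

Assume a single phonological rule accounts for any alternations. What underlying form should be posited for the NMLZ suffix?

The NMLZ suffix surfaces as [-da] and [-ta], depending on the final segment of the stem.
The DAT suffix, which begins with [d], is invariant after every stem; so [d] is not altered by any rule here.
The NMLZ suffix is therefore /-ta/ underlyingly, with post-nasal voicing: voiceless stops become voiced after a nasal.

/-ta/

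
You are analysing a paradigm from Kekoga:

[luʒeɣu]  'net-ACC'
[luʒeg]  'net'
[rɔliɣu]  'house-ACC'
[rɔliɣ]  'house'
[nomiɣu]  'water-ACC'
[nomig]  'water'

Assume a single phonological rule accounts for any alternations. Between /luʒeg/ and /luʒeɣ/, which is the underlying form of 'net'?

/luʒeg/

'net' shows [ɣ] ~ [g] at the end of the stem ([luʒeɣu] vs [luʒeg]).
But 'house' keeps [ɣ] in both environments ([rɔliɣu], [rɔliɣ]), so there is no rule changing /ɣ/ to [g] in isolation.
The underlying segment must be /g/; voiced stops become fricatives between vowels, yielding [ɣ] there.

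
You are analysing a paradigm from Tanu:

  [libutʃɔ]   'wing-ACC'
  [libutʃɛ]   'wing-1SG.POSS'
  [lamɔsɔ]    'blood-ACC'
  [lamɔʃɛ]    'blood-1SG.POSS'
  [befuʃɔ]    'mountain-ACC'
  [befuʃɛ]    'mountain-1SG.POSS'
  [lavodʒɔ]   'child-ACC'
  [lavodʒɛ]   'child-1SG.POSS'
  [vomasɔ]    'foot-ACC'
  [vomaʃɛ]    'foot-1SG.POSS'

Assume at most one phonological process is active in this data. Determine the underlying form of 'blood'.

In [lamɔsɔ] and [lamɔʃɛ] the final segment of 'blood' alternates: [s] ~ [ʃ].
Compare 'mountain', with invariant [ʃ] in [befuʃɔ] and [befuʃɛ]: an analysis with underlying /ʃ/ and a rule producing [s] before the ACC suffix would wrongly predict alternation here too.
The underlying segment must be /s/; /s/ becomes palato-alveolar [ʃ] before a front vowel, yielding [ʃ] there.

/lamɔs/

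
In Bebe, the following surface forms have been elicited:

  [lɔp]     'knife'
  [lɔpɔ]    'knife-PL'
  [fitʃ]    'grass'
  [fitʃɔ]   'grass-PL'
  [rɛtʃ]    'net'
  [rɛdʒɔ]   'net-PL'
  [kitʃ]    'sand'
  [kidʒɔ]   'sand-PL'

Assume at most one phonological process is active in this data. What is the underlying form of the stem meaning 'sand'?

The root 'sand' surfaces as [kitʃ] and [kidʒɔ], with a stem-final [tʃ] ~ [dʒ] alternation.
Compare 'grass', with invariant [tʃ] in [fitʃ] and [fitʃɔ]: an analysis with underlying /tʃ/ and a rule producing [dʒ] before the PL suffix would wrongly predict alternation here too.
Therefore /dʒ/ is basic and [tʃ] is derived by word-final obstruent devoicing (voiced obstruents become voiceless word-finally).

/kidʒ/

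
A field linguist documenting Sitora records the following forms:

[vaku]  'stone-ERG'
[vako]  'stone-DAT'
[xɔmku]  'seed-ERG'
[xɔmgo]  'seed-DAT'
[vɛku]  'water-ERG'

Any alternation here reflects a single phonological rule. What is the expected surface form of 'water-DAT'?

[vɛko]

The DAT morpheme has two allomorphs, [-go] and [-ko].
The ERG suffix, which begins with [k], is invariant after every stem; so [k] is not altered by any rule here.
So the underlying form is /-go/, and voiced stops become voiceless after a vowel.
After 'water', which ends in a vowel, the suffix surfaces as [-ko], giving [vɛko].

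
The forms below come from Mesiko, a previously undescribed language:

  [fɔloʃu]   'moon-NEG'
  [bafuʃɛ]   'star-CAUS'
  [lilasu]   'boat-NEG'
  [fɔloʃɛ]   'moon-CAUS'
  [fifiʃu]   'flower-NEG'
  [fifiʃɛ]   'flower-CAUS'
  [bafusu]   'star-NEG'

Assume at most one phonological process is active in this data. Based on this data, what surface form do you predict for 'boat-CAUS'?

The stem for 'star' ends in [ʃ] in [bafuʃɛ] but [s] in [bafusu].
But 'moon' keeps [ʃ] in both environments ([fɔloʃɛ], [fɔloʃu]), so there is no rule changing /ʃ/ to [s] before the NEG suffix.
Therefore /s/ is basic and [ʃ] is derived by palatalization before a front vowel (/s/ becomes palato-alveolar [ʃ] before a front vowel).
From [lilasu] the stem 'boat' is /lilas/; before a front vowel this yields [lilaʃɛ].

[lilaʃɛ]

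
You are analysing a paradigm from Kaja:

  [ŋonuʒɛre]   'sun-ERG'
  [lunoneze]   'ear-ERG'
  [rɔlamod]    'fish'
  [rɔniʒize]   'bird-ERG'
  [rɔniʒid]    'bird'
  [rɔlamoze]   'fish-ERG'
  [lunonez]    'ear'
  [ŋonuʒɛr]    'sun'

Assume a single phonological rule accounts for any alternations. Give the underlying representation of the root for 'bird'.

'bird' shows [d] ~ [z] at the end of the stem ([rɔniʒid] vs [rɔniʒize]).
If /z/ were underlying and a rule turned it into [d] in isolation, 'ear' would also alternate; but it has [z] in both [lunonez] and [lunoneze].
The underlying segment must be /d/; voiced stops become fricatives between vowels, yielding [z] there.
Hence 'bird' is /rɔniʒid/ underlyingly.

/rɔniʒid/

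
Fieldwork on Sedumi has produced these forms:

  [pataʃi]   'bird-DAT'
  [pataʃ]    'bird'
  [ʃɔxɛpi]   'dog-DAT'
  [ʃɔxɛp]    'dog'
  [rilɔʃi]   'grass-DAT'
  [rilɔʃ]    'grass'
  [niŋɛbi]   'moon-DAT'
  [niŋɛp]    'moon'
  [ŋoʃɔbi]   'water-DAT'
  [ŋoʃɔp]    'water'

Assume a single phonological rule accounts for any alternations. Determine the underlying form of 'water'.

The stem for 'water' ends in [b] in [ŋoʃɔbi] but [p] in [ŋoʃɔp].
The stem 'dog' ([ʃɔxɛpi], [ʃɔxɛp]) shows [p] unchanged in both environments, so [p] cannot be basic with [b] derived before the DAT suffix.
The underlying segment must be /b/; voiced obstruents become voiceless word-finally, yielding [p] there.
Hence 'water' is /ŋoʃɔb/ underlyingly.

/ŋoʃɔb/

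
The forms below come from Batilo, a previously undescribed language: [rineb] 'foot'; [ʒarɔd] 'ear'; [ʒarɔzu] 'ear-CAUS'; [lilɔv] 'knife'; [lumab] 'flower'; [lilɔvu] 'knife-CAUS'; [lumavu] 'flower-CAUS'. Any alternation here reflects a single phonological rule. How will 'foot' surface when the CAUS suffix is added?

In [lumavu] and [lumab] the final segment of 'flower' alternates: [v] ~ [b].
If /v/ were underlying and a rule turned it into [b] in isolation, 'knife' would also alternate; but it has [v] in both [lilɔvu] and [lilɔv].
So /b/ is underlying, and a rule of intervocalic spirantization — voiced stops become fricatives between vowels — gives [v].
From [rineb] the stem 'foot' is /rineb/; between vowels this yields [rinevu].

[rinevu]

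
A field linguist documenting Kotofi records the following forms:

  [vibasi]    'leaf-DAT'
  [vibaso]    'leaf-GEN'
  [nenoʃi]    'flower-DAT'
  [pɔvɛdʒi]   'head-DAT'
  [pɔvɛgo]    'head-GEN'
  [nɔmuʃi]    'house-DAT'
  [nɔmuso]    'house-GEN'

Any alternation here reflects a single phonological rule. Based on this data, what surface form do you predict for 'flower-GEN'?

[nenoso]

'house' shows [ʃ] ~ [s] at the end of the stem ([nɔmuʃi] vs [nɔmuso]).
But 'leaf' keeps [s] in both environments ([vibasi], [vibaso]), so there is no rule changing /s/ to [ʃ] before the DAT suffix.
The alternation reflects depalatalization: palato-alveolar /dʒ/ and /ʃ/ become [g] and [s] when no front vowel follows. /ʃ/ is underlying.
The one attested form of 'flower', [nenoʃi], shows underlying /nenoʃ/. Applying the same rule when no front vowel follows gives [nenoso].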